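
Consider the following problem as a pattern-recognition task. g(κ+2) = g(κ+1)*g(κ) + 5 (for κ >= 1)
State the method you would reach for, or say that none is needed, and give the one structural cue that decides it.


Diagnosis: no special technique — the recurrence is nonlinear in the sequence terms; no linear-recurrence method fits it as written — one iterates or studies it directly.


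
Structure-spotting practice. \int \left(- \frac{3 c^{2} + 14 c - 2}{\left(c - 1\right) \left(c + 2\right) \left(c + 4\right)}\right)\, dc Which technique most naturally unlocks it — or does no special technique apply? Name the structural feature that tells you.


Method: partial fractions — a proper rational integrand whose denominator splits into simpler factors — decompose into partial fractions first.


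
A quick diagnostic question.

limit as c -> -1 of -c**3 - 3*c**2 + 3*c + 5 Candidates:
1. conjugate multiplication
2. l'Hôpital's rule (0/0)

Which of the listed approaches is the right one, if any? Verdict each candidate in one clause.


Method: no special technique — no denominator vanishes and nothing blows up at -1: direct substitution is the whole computation.
- conjugate multiplication — rationalization has no target — no divergent radical difference appears.
- l'Hôpital's rule (0/0) — substituting the point produces a determinate value, not a 0 over 0 clash.


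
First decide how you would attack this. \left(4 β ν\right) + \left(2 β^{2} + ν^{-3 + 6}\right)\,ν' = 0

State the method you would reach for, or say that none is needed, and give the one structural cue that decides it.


Method: the exact-equation method — d/dν of 4 β ν equals d/dβ of (2 β^{2} + ν^{-3 + 6}): the form is a total differential of one potential — integrate it exactly.


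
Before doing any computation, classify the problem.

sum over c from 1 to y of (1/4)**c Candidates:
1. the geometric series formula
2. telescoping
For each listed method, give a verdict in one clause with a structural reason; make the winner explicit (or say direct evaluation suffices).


Diagnosis: the geometric series formula — each term is 1/4 times the previous one, so the geometric-series formula applies directly.
- the geometric series formula: applicable, and directly so.
- telescoping — neither a shifted-difference shape nor integer-spaced poles are present.


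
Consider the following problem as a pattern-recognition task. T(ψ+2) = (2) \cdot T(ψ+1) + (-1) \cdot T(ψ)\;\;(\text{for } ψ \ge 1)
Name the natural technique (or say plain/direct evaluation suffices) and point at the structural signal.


Best approach: the characteristic-root method — linear, homogeneous, constant coefficients: solutions of the form r^ψ exist — find the roots of the characteristic polynomial.


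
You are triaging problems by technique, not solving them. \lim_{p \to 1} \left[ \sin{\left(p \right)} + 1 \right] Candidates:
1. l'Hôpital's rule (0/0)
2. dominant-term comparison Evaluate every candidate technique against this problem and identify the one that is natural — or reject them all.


Best approach: no special technique — no vanishing denominator and no indeterminate clash at the point — evaluation is immediate.
- l'Hôpital's rule (0/0) — substituting the point produces a determinate value, not a 0 over 0 clash.
- dominant-term comparison — this is not a rational comparison of growth rates at infinity.


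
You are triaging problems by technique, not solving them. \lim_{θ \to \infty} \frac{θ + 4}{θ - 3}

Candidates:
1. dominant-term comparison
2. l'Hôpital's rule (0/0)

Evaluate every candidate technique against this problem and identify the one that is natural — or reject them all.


Verdict: dominant-term comparison — at large θ only the top-degree terms survive; compare the leading terms and the limit falls out.
- dominant-term comparison — a fit — the right tool for this form.
- l'Hôpital's rule (0/0): no 0/0 form appears: written as one quotient, top and bottom both grow without bound, and the ratio is decided by their leading terms.


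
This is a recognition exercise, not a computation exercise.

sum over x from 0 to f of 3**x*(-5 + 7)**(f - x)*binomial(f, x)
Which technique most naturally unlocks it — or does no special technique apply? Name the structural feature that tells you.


Verdict: the binomial theorem — binomial(f, x) weighting matched powers of 3 and (-5 + 7) is the expanded form of (3 + (-5 + 7))^f — fold it back up.


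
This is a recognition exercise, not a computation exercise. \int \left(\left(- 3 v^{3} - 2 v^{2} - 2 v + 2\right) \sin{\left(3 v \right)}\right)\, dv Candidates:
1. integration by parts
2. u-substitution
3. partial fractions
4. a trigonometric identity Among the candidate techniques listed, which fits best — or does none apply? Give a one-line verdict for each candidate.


Best approach: integration by parts — a polynomial - 3 v^{3} - 2 v^{2} - 2 v + 2 against the kernel \sin{\left(3 v \right)} is the signature bounded-ladder case for integration by parts.
- integration by parts — applies; the problem has the shape this method handles.
- u-substitution — no subexpression of the integrand serves as a whole-integral substitution inner — individual terms may offer their own, but none carries its derivative as a factor of the full integrand; a working change of variable would have to be constructed from outside the expression.
- partial fractions — the expression is not a ratio of polynomials that decomposes further.
- a trigonometric identity — no identity rewrites this into an easier trigonometric form.


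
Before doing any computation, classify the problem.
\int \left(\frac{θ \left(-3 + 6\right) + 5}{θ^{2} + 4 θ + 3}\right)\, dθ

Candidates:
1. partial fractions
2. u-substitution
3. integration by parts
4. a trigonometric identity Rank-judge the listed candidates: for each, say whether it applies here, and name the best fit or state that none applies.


Best approach: partial fractions — rational integrand, reducible denominator θ^{2} + 4 θ + 3: decompose first, integrate second.
- partial fractions: yes — fits the structure here.
- u-substitution: no subexpression of the integrand pairs with its own derivative as a factor — individual terms may offer their own substitutions, but any change of variable covering the whole integral would have to be constructed from outside the expression.
- integration by parts: there is no nonconstant-polynomial-times-kernel split with an exp, sine, cosine (degree-1 argument), or logarithm partner.
- a trigonometric identity — there is no trigonometric structure at all — the integrand carries no sine or cosine to rewrite.


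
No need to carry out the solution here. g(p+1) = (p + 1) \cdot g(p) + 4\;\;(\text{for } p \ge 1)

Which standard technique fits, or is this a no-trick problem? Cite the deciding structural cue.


Verdict: a summation factor — the coefficient p + 1 drifts with the index, so no fixed root exists; normalizing by the cumulative product telescopes it.


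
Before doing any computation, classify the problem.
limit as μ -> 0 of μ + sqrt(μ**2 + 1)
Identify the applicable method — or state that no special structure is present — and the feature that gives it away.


Diagnosis: no special technique — the function is continuous at 0; evaluation is itself the limit, no machinery required.


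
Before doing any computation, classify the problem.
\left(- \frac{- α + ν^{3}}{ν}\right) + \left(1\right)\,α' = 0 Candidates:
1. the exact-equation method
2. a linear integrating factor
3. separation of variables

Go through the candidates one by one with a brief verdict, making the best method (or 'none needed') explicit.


Technique: a linear integrating factor — the unknown enters only to the first power against a nonzero forcing term — the integrating-factor template applies directly.
- the exact-equation method: the cross partial derivatives disagree, so no single potential exists.
- a linear integrating factor: applies; the problem has the shape this method handles.
- separation of variables — no division isolates the independent variable from the unknown.


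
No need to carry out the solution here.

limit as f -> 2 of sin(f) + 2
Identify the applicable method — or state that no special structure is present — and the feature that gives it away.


Method: no special technique — no vanishing denominator and no indeterminate clash at the point — evaluation is immediate.


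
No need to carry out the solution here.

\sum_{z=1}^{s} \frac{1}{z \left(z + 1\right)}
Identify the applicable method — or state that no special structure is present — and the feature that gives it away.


Method: telescoping — \frac{1}{z \left(z + 1\right)} is a collapsed telescope: expand it into simple fractions to see the cancellation.


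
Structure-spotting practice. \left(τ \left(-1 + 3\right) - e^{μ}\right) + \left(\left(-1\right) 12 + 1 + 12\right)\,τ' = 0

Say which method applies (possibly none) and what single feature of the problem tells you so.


Best approach: a linear integrating factor — τ enters only linearly with coefficient (-1 + 3); multiply by exp of the integral of (-1 + 3) and the left side becomes one derivative.


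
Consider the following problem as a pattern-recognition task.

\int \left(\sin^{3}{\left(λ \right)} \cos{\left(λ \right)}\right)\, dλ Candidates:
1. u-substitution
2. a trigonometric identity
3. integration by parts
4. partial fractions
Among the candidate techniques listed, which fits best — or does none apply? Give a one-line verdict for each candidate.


Best approach: u-substitution — collected, the integrand has one factor that is, up to a constant, the derivative of an inner expression the rest depends on — substitute for that inner expression.
- u-substitution — yes — fits the structure here.
- a trigonometric identity: there is no trigonometric structure whose rewriting would simplify the integrand.
- integration by parts: there is no nonconstant-polynomial-times-kernel split with an exp, sine, cosine (degree-1 argument), or logarithm partner.
- partial fractions — the expression is not a ratio of polynomials that decomposes further.


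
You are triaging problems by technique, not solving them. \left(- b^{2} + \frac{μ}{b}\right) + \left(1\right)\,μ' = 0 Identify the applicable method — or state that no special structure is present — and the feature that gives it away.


Best approach: a linear integrating factor — linear in the unknown with genuine forcing: multiply through by the exponential of the integrated coefficient and the left side closes into one derivative.


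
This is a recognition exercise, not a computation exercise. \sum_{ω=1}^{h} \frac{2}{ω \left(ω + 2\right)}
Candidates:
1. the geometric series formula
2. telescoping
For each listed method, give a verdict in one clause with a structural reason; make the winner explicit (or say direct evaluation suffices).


Method: telescoping — poles of \frac{2}{ω \left(ω + 2\right)} differ by an integer, the telltale of a telescoping partial-fraction sum.
- the geometric series formula — the term-to-term ratio changes with the index, so the geometric formula cannot close it.
- telescoping: applies; the problem has the shape this method handles.


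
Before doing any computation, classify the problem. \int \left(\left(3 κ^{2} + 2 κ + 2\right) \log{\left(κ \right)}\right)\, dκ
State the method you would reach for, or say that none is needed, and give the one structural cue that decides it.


Diagnosis: integration by parts — the logarithm \log{\left(κ \right)} has no power-rule antiderivative to read off directly, but its derivative is algebraic — so differentiate \log{\left(κ \right)} and integrate the polynomial factor 3 κ^{2} + 2 κ + 2.


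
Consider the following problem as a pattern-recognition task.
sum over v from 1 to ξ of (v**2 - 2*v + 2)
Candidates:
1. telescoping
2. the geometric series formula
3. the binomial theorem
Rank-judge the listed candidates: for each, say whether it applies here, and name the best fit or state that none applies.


Verdict: no special technique — the sum is polynomial through and through; closed forms for each power of v finish it directly.
- telescoping — the summand is not presented as a shifted difference — a telescoping rewrite may exist, but the displayed structure does not offer one.
- the geometric series formula — the term-to-term ratio changes with the index, so the geometric formula cannot close it.
- the binomial theorem: no binomial coefficients pair up with complementary powers here.


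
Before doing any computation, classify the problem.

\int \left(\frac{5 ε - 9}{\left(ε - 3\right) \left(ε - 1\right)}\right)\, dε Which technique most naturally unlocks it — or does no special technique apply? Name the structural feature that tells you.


Technique: partial fractions — the bottom factors while the top stays lower-degree — split into simple fractions and integrate piece by piece.


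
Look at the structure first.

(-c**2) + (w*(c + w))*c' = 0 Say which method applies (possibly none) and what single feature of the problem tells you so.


Verdict: the homogeneous substitution — the slope is degree-zero homogeneous: the ratio substitution v = c/w collapses it. With the right rearrangement (exchanging the roles of the variables where needed), this also fits a Bernoulli template; the homogeneous substitution reads the structure directly.


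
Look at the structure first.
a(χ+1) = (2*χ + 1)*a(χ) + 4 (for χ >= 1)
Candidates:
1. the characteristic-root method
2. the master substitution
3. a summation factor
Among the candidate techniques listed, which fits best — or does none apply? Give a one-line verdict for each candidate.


Best approach: a summation factor — with the index-dependent coefficient 2*χ + 1, dividing by the cumulative product turns the left side into a pure difference.
- the characteristic-root method: the coefficients change with the index, which the root method cannot absorb.
- the master substitution — there is no divide-the-index recursive argument.
- a summation factor: applicable, and directly so.


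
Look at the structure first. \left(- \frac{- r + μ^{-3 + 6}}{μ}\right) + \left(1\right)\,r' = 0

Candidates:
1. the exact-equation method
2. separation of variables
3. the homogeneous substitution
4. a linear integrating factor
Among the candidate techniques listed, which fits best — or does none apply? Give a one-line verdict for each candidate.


Technique: a linear integrating factor — linear in the unknown with genuine forcing: multiply through by the exponential of the integrated coefficient and the left side closes into one derivative.
- the exact-equation method — exactness fails on the nose — the mixed partials do not match.
- separation of variables: no division isolates the independent variable from the unknown.
- the homogeneous substitution — solved for the derivative, the right side changes under joint scaling of the two variables.
- a linear integrating factor: a fit — the right tool for this form.


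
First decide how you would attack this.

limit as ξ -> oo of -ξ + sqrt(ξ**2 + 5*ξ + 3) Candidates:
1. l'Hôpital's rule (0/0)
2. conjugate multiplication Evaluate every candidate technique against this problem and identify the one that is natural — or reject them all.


Method: conjugate multiplication — the difference sqrt(ξ**2 + 5*ξ + 3) - ξ is an ∞ − ∞ stalemate; its conjugate partner breaks the tie.
- l'Hôpital's rule (0/0): substitution produces ∞ − ∞ rather than a vanishing quotient; the rule needs a 0/0 ratio to act on.
- conjugate multiplication: applies; the problem has the shape this method handles.


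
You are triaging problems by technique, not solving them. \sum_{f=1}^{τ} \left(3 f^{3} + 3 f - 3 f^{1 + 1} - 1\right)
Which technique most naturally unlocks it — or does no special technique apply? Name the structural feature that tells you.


Verdict: no special technique — Faulhaber territory: sum each constant-multiple power of f with its closed-form formula, no trick required.


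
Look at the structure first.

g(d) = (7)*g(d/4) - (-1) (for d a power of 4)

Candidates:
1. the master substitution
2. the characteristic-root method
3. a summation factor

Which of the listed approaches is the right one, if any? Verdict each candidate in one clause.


Verdict: the master substitution — the call at d/4 makes this multiplicative recursion; the master-style substitution converts it to additive.
- the master substitution — applies; the problem has the shape this method handles.
- the characteristic-root method — the recursion divides its index rather than shifting it — outside the constant-shift family the root method covers.
- a summation factor: a divided-index call is outside the fixed-shift first-order family a summation factor normalizes.


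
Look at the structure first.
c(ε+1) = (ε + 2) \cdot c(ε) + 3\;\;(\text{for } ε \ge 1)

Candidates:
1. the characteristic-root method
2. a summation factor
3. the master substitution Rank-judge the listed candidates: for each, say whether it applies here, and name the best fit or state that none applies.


Technique: a summation factor — one-term recursion with variable weight ε + 2 is solved by product normalization, not by root-finding.
- the characteristic-root method — the coefficients vary with the index, breaking the constant-coefficient structure the method needs.
- a summation factor — applicable, and directly so.
- the master substitution: with no divided-index recursive call, reindexing by powers of a base buys nothing.


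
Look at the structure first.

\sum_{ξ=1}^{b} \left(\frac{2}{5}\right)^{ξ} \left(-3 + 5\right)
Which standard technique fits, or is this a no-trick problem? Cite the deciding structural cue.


Method: the geometric series formula — term-over-term division gives \frac{2}{5} every time — index-free ratio, geometric sum formula applies.


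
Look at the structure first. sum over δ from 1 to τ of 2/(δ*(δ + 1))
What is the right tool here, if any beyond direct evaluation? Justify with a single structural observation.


Method: telescoping — 2/(δ*(δ + 1)) is a collapsed telescope: expand it into simple fractions to see the cancellation.


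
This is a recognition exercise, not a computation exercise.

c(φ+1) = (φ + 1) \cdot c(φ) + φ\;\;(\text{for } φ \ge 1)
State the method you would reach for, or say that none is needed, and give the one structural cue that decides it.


Diagnosis: a summation factor — normalize by the running product of φ + 1: the left side becomes a difference, and differences sum.


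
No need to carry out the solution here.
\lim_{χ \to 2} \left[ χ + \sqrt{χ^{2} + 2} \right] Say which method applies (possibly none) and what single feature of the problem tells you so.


Method: no special technique — the function is continuous at 2; evaluation is itself the limit, no machinery required.


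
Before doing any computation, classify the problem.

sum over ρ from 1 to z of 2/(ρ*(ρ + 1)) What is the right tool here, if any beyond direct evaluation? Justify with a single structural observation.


Diagnosis: telescoping — rewrite 2/(ρ*(ρ + 1)) as simple fractions and successive terms eat each other — only the edges survive.


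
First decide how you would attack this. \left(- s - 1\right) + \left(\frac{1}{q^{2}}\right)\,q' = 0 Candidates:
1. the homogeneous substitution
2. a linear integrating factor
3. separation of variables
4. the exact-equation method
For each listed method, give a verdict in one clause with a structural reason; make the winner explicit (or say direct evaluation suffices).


Method: separation of variables — separating collects all q-dependence with the derivative and leaves all s-dependence opposite: variables separate.
- the homogeneous substitution: the slope does not depend on the ratio of the variables alone.
- a linear integrating factor: the unknown enters nonlinearly (through a power, a denominator, or a transcendental function), which the linear integrating-factor recipe cannot absorb as-is — any repair would come from a preliminary substitution, not the factor.
- separation of variables: applies; the problem has the shape this method handles.
- the exact-equation method — the cross-partial test holds only vacuously — each coefficient lives in its own variable, so the exactness machinery reads no structure the split form does not already show.


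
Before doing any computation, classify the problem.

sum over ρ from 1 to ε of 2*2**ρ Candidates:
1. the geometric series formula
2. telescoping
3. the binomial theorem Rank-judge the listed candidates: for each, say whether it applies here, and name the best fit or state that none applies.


Method: the geometric series formula — the ratio of consecutive terms is the constant 2, independent of the index — a geometric sum.
- the geometric series formula: a fit — the right tool for this form.
- telescoping: computed from the summand as displayed, the partial sums build up without the pairwise collapse telescoping exploits.
- the binomial theorem: no binomial coefficients pair with matched powers.


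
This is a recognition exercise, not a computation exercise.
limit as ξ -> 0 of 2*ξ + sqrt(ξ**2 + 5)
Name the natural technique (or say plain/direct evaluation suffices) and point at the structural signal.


Method: no special technique — the expression is continuous at 0 — substitute and evaluate; no indeterminate form appears.


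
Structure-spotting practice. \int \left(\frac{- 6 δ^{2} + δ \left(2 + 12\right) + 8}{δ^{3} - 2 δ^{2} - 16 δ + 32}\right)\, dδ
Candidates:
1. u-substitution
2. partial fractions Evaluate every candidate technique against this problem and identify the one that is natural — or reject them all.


Technique: partial fractions — break δ^{3} - 2 δ^{2} - 16 δ + 32 into its roots and the integral splits into logarithm-sized bites.
- u-substitution: no subexpression of the integrand pairs with its own derivative as a factor — individual terms may offer their own substitutions, but any change of variable covering the whole integral would have to be constructed from outside the expression.
- partial fractions — applies; the problem has the shape this method handles.


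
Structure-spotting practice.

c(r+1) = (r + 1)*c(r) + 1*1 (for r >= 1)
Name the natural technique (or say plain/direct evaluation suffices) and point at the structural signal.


Best approach: a summation factor — rescale the sequence by the product of the weights r + 1 so far — the recurrence collapses to a plain running sum.


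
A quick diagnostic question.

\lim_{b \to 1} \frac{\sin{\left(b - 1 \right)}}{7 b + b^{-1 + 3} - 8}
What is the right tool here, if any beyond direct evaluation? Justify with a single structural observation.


Best approach: l'Hôpital's rule (0/0) — both numerator and denominator vanish at 1: the genuine 0/0 indeterminate that l'Hôpital exists for. The standard small-argument limits would also carry it; the rule is the systematic route.


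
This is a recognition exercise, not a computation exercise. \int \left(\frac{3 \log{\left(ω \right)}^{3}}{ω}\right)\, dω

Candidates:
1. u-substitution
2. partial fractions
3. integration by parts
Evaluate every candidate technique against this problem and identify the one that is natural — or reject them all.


Verdict: u-substitution — collected, the integrand has one factor that is, up to a constant, the derivative of an inner expression the rest depends on — substitute for that inner expression.
- u-substitution — applicable, and directly so.
- partial fractions — there is no rational-function structure to decompose.
- integration by parts: no split into a nonconstant polynomial times one of the standard kernels — exp, sine, or cosine of a linear argument, or a logarithm — applies here.


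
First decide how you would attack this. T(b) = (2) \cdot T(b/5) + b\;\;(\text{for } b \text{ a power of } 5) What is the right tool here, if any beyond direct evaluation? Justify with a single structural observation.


Diagnosis: the master substitution — the argument shrinks by the factor 5, so measure the index on a logarithmic scale and the recursion becomes a shift.


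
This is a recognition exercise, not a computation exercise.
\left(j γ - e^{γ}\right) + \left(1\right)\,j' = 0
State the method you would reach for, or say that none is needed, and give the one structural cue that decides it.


Technique: a linear integrating factor — j appears only to the first power with coefficient γ — the classic integrating-factor setup.


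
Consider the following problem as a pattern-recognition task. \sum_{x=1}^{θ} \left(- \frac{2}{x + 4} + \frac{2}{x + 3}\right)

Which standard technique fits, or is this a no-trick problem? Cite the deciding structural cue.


Best approach: telescoping — difference-of-shifts structure (each term adds \frac{2}{x + 3}, then subtracts its one-index-advanced value, which the following term adds back) leaves only the first and last pieces standing.


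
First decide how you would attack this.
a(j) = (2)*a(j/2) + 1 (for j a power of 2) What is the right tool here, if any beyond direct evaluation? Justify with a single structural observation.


Method: the master substitution — the argument contracts 2-fold per step: reindex j exponentially and solve the linear recurrence in the new index.


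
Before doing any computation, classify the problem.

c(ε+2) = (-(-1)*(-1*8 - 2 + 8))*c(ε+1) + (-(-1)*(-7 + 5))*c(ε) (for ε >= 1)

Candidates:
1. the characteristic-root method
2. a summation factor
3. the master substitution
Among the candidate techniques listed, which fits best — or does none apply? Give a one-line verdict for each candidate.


Method: the characteristic-root method — shift-invariance with fixed coefficients calls for exponential trials; the characteristic polynomial finds every r^ε.
- the characteristic-root method — applies; the problem has the shape this method handles.
- a summation factor: a summation factor telescopes one-step recursions; this one carries higher-order memory.
- the master substitution — with no divided-index recursive call, reindexing by powers of a base buys nothing.


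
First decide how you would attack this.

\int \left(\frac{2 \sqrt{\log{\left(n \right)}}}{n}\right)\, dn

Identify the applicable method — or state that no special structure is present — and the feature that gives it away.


Verdict: u-substitution — the only nontrivial dependence routes through \log{\left(n \right)}, whose derivative supplies the leftover factor up to a constant multiple — u = \log{\left(n \right)} flattens it.


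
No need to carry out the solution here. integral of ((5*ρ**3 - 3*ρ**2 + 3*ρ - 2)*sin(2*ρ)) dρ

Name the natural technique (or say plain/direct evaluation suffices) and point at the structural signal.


Verdict: integration by parts — a polynomial 5*ρ**3 - 3*ρ**2 + 3*ρ - 2 against the kernel sin(2*ρ) is the signature bounded-ladder case for integration by parts.


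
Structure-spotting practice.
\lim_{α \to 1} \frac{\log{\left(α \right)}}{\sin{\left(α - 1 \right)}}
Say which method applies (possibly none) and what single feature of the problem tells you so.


Technique: l'Hôpital's rule (0/0) — substituting 1 gives 0 over 0; differentiate top and bottom once and re-evaluate. Known elementary limits would finish this too — the rule just bypasses the case analysis.


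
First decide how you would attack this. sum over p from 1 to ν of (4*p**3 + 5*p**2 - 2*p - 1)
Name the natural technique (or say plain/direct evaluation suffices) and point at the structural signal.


Verdict: no special technique — the sum is polynomial through and through; closed forms for each power of p finish it directly.


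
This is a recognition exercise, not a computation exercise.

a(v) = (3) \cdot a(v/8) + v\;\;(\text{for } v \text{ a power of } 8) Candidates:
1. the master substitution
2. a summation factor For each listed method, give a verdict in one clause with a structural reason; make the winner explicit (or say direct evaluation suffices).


Best approach: the master substitution — treat m = log base 8 of v as the new clock: one recursion step advances m by one while v scales by 8.
- the master substitution — yes, a natural case for it.
- a summation factor: the recursion divides its index rather than shifting it — there is no previous-term chain for a summation factor to telescope.


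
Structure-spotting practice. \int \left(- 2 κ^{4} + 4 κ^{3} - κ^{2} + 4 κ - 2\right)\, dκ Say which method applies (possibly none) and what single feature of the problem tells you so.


Best approach: no special technique — nothing composite, nothing rational, nothing trigonometric — each constant-multiple power of κ integrates by the power rule alone.


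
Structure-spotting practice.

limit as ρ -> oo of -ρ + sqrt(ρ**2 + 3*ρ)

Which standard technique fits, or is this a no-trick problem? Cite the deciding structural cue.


Verdict: conjugate multiplication — infinity minus infinity with a radical in play — multiply by the conjugate so the divergences of sqrt(ρ**2 + 3*ρ) and ρ annihilate.


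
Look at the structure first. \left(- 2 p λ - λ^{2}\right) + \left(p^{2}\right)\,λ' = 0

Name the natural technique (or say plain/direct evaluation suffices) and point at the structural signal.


Verdict: the homogeneous substitution — the slope is degree-zero homogeneous: the ratio substitution v = λ/p collapses it. A Bernoulli substitution is a fair alternative on this equation directly; the homogeneous reading takes it as given.


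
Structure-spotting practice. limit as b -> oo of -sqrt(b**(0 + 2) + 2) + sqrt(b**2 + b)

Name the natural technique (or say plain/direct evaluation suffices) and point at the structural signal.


Method: conjugate multiplication — divergence minus divergence hides a finite answer — expose it by pairing sqrt(b**2 + b) - sqrt(b**(0 + 2) + 2) with its conjugate.


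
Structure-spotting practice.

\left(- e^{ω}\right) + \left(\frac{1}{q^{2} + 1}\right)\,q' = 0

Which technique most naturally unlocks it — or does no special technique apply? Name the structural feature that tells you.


Method: separation of variables — all dependence on the two variables factors apart, the defining separable shape. An exactness check succeeds on this form as well — separation and the potential function arrive at the same answer, separation more directly.


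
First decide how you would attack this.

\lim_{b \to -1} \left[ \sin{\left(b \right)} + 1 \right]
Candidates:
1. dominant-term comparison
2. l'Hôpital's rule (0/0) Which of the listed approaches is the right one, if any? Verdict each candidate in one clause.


Best approach: no special technique — no vanishing denominator and no indeterminate clash at the point — evaluation is immediate.
- dominant-term comparison: no ranking of term growth rates resolves the limit here.
- l'Hôpital's rule (0/0): substituting the point gives a finite value outright — there is no indeterminate clash to repair.


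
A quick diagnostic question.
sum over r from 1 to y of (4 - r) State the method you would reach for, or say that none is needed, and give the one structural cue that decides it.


Verdict: no special technique — every summand is a constant multiple of a power of r — apply the standard power-sum identities one degree at a time.


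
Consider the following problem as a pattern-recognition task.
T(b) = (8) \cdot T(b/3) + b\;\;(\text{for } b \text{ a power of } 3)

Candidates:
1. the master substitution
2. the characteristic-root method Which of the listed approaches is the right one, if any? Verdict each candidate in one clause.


Technique: the master substitution — treat m = log base 3 of b as the new clock: one recursion step advances m by one while b scales by 3.
- the master substitution: yes, a natural case for it.
- the characteristic-root method — a divided-index call is not the fixed-shift linear shape that characteristic roots solve.


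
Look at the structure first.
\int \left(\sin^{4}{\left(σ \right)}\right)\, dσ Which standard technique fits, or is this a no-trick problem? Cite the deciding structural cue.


Verdict: a trigonometric identity — reduce \sin^{4}{\left(σ \right)} with the power-reduction formula and the integral becomes first-degree trigonometry.


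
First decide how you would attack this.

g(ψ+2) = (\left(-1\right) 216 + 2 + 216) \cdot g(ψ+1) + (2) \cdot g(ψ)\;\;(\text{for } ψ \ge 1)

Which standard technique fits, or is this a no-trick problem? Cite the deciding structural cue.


Best approach: the characteristic-root method — this is the constant-coefficient homogeneous case — the whole solution in ψ reduces to a polynomial's roots.


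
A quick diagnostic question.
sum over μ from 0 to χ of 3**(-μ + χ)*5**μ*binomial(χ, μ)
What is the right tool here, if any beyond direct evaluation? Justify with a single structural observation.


Technique: the binomial theorem — terms weighting binomial(χ, μ) against matched powers of 5 and 3 reassemble into (5 + 3)^χ by the binomial theorem.


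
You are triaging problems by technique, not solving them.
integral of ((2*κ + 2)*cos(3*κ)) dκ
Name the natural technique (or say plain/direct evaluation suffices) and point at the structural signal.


Diagnosis: integration by parts — a polynomial 2*κ + 2 against the kernel cos(3*κ) is the signature bounded-ladder case for integration by parts.


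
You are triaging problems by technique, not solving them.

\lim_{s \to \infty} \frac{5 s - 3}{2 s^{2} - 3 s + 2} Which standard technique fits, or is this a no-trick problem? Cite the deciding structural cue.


Verdict: dominant-term comparison — at large s only the top-degree terms survive; compare the leading terms and the limit falls out. As a single quotient, the ∞/∞ shape would yield to repeated differentiation as well — the growth comparison gets there in one look.


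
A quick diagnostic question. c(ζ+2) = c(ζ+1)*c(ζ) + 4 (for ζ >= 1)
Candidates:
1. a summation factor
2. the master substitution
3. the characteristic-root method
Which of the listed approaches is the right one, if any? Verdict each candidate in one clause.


Best approach: no special technique — the new term depends nonlinearly on the old ones, which disqualifies every superposition-based technique.
- a summation factor: the recursion is nonlinear — outside the first-order linear family a summation factor addresses.
- the master substitution — no fixed divisor shrinks the index between calls.
- the characteristic-root method: nonlinearity rules out exponential-mode superposition from the start.


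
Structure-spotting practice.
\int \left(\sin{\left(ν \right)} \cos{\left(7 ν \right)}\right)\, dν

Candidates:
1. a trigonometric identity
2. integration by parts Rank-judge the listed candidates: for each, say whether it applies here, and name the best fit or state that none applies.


Technique: a trigonometric identity — mixed-frequency products such as \sin{\left(ν \right)} \cos{\left(7 ν \right)} are designed for the product-to-sum formula.
- a trigonometric identity — yes — fits the structure here.
- integration by parts: not the fit here: there is no polynomial factor to ladder down — parts can still close the trigonometric product by recursion, though the identity rewrite is the direct route.


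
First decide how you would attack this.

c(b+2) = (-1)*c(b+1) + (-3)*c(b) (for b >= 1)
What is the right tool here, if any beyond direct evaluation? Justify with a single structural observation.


Best approach: the characteristic-root method — linear, homogeneous, constant coefficients: solutions of the form r^b exist — find the roots of the characteristic polynomial.


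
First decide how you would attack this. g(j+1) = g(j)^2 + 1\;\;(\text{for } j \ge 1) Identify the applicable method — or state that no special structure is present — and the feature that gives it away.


Method: no special technique — each new value is a nonlinear function of earlier ones — scaling arguments and superposition both fail.


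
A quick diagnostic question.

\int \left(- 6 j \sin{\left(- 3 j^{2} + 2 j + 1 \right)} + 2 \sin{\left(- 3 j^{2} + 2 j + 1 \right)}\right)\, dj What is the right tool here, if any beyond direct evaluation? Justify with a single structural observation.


Diagnosis: u-substitution — collected, the integrand has one factor that is, up to a constant, the derivative of an inner expression the rest depends on — substitute for that inner expression.


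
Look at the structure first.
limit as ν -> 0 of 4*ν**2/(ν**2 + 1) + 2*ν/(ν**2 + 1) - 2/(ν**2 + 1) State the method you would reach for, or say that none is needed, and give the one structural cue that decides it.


Method: no special technique — the function is continuous at 0; evaluation is itself the limit, no machinery required.


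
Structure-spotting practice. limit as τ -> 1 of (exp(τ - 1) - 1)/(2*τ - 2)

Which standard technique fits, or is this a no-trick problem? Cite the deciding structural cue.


Best approach: l'Hôpital's rule (0/0) — plug in 1: top and bottom both hit zero, so differentiate each and retry. The standard small-argument limits would also carry it; the rule is the systematic route.


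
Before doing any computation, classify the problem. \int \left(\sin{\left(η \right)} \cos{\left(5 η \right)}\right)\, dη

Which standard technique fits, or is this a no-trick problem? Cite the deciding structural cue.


Method: a trigonometric identity — \sin{\left(η \right)} \cos{\left(5 η \right)} is a beat pattern — rewrite the product as a sum of single-frequency waves before integrating.


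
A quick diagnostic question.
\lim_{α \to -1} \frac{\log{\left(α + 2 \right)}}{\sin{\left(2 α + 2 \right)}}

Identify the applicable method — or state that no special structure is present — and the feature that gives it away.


Method: l'Hôpital's rule (0/0) — substituting -1 gives 0 over 0; differentiate top and bottom once and re-evaluate. A first-order expansion at the point is an equally standard path; the rule packages it.


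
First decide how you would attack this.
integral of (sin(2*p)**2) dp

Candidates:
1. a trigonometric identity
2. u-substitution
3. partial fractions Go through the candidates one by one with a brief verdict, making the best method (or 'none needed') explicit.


Diagnosis: a trigonometric identity — apply power reduction to sin(2*p)**2; each application halves the trigonometric degree.
- a trigonometric identity — yes — fits the structure here.
- u-substitution: no subexpression of the integrand serves as a whole-integral substitution inner — individual terms may offer their own, but none carries its derivative as a factor of the full integrand; a working change of variable would have to be constructed from outside the expression.
- partial fractions: there is no rational-function structure to decompose.


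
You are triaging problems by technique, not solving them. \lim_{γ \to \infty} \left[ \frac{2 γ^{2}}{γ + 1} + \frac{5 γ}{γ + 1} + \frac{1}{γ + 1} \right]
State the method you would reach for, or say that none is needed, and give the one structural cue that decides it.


Best approach: dominant-term comparison — divide by the highest power of γ present: lower-order terms vanish and the dominant ratio remains. l'Hôpital's at-infinity variant applies to the expression viewed as a single quotient; the leading-term comparison is the direct route.
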